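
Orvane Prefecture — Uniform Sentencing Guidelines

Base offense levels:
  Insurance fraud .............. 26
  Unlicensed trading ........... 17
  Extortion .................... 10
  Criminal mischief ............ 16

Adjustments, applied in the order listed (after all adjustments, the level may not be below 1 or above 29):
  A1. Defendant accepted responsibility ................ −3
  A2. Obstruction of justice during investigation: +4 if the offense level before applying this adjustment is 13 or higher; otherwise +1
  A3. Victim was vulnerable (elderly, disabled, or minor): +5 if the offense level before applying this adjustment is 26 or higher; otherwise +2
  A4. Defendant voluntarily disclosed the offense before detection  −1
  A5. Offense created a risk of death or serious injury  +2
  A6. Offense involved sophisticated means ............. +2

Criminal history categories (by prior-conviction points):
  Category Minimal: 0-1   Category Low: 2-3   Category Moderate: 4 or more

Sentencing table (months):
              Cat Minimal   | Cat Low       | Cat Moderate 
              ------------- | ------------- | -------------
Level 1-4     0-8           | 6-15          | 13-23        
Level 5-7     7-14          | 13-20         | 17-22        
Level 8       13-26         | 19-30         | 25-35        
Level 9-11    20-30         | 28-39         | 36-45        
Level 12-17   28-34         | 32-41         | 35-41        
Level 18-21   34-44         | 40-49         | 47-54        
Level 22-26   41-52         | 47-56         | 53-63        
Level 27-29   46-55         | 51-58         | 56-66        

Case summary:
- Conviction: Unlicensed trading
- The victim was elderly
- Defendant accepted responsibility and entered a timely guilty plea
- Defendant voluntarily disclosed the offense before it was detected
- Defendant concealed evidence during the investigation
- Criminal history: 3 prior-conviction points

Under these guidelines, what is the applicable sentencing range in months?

40-49 months

Base offense level for unlicensed trading: 17.
A1 applies: 17 − 3 = 14.
A2 applies (level before this adjustment is 14 ≥ 13, so +4): 14 + 4 = 18.
A3 applies (level before this adjustment is 18 < 26, so +2): 18 + 2 = 20.
A4 applies: 20 − 1 = 19.
A6 does not apply.
Final offense level: 19.
Criminal history: 3 prior points → Category Low (2-3).
Level 19 falls in the 18-21 band.
Grid: Level 18-21 × Category Low = 40-49 months.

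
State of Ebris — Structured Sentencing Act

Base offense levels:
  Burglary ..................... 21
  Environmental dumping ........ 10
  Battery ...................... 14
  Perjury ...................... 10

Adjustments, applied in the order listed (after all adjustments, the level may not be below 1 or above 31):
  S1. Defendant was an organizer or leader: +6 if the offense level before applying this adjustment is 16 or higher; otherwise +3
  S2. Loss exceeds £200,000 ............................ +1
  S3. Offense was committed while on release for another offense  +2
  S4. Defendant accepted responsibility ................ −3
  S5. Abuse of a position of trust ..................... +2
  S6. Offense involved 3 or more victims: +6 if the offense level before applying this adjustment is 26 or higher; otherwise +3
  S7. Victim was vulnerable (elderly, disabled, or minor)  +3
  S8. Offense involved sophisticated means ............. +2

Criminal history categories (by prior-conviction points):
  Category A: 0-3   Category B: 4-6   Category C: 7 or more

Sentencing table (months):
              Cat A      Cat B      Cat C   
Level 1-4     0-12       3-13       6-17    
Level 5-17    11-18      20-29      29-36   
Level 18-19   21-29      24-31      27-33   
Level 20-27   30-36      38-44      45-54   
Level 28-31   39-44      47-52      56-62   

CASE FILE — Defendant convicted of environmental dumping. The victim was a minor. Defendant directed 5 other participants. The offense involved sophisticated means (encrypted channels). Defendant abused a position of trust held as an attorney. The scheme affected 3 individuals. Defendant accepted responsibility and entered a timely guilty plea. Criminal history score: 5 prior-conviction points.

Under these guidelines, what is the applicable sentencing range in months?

38-44 months

Base offense level for environmental dumping: 10.
S1 applies (level before this adjustment is 10 < 16, so +3): 10 + 3 = 13.
S2 does not apply.
S3 does not apply.
S4 applies: 13 − 3 = 10.
S5 applies: 10 + 2 = 12.
S6 applies (level before this adjustment is 12 < 26, so +3): 12 + 3 = 15.
S7 applies: 15 + 3 = 18.
S8 applies: 18 + 2 = 20.
Final offense level: 20.
Criminal history: 5 prior points → Category B (4-6).
Level 20 falls in the 20-27 band.
Grid: Level 20-27 × Category B = 38-44 months.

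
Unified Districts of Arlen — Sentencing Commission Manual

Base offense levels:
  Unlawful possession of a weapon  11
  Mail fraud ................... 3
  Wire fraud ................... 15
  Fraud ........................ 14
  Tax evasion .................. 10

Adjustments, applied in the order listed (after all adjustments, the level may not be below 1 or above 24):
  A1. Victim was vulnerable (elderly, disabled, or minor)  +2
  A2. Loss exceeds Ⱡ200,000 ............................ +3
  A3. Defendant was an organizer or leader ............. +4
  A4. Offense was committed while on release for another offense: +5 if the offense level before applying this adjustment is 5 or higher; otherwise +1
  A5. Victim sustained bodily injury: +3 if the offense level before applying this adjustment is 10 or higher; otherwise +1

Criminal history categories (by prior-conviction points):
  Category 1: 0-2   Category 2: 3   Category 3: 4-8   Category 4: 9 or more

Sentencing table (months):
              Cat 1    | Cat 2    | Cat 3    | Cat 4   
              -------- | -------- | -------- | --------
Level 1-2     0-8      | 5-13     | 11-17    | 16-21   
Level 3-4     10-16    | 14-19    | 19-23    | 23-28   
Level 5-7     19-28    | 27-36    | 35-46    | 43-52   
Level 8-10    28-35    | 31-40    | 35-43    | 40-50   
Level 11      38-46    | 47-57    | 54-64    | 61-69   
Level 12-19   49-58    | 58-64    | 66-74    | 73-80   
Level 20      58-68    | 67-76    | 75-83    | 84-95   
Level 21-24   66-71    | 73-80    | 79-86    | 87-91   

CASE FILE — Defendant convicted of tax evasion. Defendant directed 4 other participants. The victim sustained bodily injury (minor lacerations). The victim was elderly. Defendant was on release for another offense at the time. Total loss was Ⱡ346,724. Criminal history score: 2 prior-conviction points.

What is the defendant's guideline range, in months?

66-71 months

Base offense level for tax evasion: 10.
A1 applies: 10 + 2 = 12.
A2 applies: 12 + 3 = 15.
A3 applies: 15 + 4 = 19.
A4 applies (level before this adjustment is 19 ≥ 5, so +5): 19 + 5 = 24.
A5 applies (level before this adjustment is 24 ≥ 10, so +3): 24 + 3 = 27.
Level 27 exceeds the maximum of 24; capped at 24.
Final offense level: 24.
Criminal history: 2 prior points → Category 1 (0-2).
Level 24 falls in the 21-24 band.
Grid: Level 21-24 × Category 1 = 66-71 months.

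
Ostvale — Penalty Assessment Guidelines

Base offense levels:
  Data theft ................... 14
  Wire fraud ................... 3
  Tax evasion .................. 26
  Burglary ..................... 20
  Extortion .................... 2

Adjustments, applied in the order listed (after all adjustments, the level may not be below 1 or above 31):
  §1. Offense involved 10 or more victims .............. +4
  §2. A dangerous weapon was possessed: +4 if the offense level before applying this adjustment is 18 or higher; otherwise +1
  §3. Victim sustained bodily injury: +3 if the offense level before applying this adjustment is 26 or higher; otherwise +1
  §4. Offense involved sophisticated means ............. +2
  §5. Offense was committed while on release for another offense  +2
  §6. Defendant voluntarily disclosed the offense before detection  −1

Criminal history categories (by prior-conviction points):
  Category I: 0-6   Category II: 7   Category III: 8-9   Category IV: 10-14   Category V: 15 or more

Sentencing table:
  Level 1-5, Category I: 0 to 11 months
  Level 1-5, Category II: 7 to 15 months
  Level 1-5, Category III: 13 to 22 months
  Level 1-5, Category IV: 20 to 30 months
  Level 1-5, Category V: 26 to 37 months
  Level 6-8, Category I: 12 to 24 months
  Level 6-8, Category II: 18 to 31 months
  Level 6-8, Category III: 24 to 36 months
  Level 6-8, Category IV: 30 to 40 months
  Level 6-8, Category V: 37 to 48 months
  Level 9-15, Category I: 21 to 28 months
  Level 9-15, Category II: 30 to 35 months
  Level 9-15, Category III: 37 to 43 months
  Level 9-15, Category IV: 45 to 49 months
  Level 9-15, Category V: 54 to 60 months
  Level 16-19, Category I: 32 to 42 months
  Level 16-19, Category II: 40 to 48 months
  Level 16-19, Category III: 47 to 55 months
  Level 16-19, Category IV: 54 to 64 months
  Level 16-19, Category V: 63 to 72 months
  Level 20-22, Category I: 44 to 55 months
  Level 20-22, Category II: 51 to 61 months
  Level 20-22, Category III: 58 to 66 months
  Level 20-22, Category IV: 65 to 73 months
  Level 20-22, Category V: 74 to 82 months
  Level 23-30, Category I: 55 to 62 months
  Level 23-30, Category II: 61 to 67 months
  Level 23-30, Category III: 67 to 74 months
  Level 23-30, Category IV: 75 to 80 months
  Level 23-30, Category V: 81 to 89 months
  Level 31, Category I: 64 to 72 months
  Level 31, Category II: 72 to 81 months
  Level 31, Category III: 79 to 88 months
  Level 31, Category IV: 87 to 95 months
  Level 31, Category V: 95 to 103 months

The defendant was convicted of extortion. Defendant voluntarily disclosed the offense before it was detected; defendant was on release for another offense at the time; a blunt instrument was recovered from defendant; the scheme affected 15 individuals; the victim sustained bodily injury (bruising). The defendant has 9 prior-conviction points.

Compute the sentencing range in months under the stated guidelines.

Base offense level for extortion: 2.
§1 applies: 2 + 4 = 6.
§2 applies (level before this adjustment is 6 < 18, so +1): 6 + 1 = 7.
§3 applies (level before this adjustment is 7 < 26, so +1): 7 + 1 = 8.
§4 does not apply.
§5 applies: 8 + 2 = 10.
§6 applies: 10 − 1 = 9.
Final offense level: 9.
Criminal history: 9 prior points → Category III (8-9).
Level 9 falls in the 9-15 band.
Grid: Level 9-15 × Category III = 37-43 months.

37-43 months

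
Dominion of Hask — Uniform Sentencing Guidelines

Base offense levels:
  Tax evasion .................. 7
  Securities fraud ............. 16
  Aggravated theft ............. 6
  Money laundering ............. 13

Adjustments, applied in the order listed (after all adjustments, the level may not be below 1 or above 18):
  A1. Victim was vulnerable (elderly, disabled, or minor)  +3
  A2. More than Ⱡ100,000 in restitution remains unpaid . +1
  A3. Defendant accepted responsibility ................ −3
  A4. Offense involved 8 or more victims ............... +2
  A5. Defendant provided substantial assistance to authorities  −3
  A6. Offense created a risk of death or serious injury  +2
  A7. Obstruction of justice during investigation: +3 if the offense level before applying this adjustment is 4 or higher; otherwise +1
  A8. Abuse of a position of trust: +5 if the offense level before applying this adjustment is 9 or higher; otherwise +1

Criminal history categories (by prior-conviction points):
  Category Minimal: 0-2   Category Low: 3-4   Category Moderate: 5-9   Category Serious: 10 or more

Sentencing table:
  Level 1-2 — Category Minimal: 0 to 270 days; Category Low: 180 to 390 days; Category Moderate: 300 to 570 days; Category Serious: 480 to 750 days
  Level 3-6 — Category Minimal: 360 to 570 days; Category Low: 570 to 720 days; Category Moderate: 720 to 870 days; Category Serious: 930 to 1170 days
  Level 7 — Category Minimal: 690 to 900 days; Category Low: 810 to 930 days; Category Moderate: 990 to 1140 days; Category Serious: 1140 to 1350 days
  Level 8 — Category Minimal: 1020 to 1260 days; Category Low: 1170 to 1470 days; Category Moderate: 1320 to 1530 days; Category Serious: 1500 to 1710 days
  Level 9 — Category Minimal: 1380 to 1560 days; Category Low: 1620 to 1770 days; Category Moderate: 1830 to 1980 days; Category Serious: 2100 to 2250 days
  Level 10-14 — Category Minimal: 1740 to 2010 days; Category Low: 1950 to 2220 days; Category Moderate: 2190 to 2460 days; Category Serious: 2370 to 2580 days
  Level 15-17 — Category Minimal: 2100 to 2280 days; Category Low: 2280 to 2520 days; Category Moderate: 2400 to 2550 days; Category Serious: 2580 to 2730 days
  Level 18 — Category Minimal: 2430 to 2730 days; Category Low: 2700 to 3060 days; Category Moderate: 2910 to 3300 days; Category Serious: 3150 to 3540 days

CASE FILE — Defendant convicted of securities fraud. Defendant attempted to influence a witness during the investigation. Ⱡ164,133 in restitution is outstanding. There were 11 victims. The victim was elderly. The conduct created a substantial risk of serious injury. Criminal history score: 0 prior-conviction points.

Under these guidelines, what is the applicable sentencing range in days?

Base offense level for securities fraud: 16.
A1 applies: 16 + 3 = 19.
A2 applies: 19 + 1 = 20.
A3 does not apply.
A4 applies: 20 + 2 = 22.
A5 does not apply.
A6 applies: 22 + 2 = 24.
A7 applies (level before this adjustment is 24 ≥ 4, so +3): 24 + 3 = 27.
A8 does not apply.
Level 27 exceeds the maximum of 18; capped at 18.
Final offense level: 18.
Criminal history: 0 prior points → Category Minimal (0-2).
Level 18 falls in the 18 band.
Grid: Level 18 × Category Minimal = 2430-2730 days.

2430-2730 days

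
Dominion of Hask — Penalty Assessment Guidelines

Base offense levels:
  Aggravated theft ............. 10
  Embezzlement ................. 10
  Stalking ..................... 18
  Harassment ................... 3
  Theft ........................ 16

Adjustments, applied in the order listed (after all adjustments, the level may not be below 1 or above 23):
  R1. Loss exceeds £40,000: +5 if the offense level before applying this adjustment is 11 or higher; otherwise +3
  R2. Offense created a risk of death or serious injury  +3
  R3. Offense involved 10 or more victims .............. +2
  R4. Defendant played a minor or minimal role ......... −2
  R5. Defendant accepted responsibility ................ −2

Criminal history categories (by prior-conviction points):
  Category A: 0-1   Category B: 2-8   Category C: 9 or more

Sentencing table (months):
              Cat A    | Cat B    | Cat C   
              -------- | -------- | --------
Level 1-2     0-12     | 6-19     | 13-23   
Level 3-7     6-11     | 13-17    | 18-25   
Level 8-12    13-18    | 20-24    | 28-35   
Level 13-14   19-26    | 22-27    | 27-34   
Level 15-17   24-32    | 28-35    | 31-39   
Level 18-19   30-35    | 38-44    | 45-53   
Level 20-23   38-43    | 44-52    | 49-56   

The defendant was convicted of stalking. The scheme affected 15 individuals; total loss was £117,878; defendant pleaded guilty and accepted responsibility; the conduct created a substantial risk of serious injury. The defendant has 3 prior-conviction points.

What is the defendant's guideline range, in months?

Base offense level for stalking: 18.
R1 applies (level before this adjustment is 18 ≥ 11, so +5): 18 + 5 = 23.
R2 applies: 23 + 3 = 26.
R3 applies: 26 + 2 = 28.
R4 does not apply.
R5 applies: 28 − 2 = 26.
Level 26 exceeds the maximum of 23; capped at 23.
Final offense level: 23.
Criminal history: 3 prior points → Category B (2-8).
Level 23 falls in the 20-23 band.
Grid: Level 20-23 × Category B = 44-52 months.

44-52 months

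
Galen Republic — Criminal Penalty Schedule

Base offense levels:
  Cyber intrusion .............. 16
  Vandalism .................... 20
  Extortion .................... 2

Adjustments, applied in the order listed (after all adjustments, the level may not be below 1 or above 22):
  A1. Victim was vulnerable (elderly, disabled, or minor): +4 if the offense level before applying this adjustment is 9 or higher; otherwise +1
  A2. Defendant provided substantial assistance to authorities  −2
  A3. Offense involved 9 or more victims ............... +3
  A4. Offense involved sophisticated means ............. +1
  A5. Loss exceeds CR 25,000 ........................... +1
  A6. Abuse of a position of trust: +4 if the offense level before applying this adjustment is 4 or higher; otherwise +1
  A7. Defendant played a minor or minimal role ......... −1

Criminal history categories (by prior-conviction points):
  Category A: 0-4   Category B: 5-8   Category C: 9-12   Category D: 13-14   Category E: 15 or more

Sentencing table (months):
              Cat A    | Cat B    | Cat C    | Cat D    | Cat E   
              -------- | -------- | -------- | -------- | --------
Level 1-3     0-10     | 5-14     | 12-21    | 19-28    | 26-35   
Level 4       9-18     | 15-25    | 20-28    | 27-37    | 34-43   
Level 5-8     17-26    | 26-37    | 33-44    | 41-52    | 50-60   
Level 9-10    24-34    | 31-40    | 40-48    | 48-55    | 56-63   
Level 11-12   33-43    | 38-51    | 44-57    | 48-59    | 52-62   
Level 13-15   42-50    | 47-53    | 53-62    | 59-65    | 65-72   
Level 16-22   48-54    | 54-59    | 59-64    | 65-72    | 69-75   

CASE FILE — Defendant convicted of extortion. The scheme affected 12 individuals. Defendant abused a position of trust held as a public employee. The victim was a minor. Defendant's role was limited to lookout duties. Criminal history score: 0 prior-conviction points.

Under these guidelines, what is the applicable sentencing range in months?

Base offense level for extortion: 2.
A1 applies (level before this adjustment is 2 < 9, so +1): 2 + 1 = 3.
A2 does not apply.
A3 applies: 3 + 3 = 6.
A4 does not apply.
A5 does not apply.
A6 applies (level before this adjustment is 6 ≥ 4, so +4): 6 + 4 = 10.
A7 applies: 10 − 1 = 9.
Final offense level: 9.
Criminal history: 0 prior points → Category A (0-4).
Level 9 falls in the 9-10 band.
Grid: Level 9-10 × Category A = 24-34 months.

24-34 months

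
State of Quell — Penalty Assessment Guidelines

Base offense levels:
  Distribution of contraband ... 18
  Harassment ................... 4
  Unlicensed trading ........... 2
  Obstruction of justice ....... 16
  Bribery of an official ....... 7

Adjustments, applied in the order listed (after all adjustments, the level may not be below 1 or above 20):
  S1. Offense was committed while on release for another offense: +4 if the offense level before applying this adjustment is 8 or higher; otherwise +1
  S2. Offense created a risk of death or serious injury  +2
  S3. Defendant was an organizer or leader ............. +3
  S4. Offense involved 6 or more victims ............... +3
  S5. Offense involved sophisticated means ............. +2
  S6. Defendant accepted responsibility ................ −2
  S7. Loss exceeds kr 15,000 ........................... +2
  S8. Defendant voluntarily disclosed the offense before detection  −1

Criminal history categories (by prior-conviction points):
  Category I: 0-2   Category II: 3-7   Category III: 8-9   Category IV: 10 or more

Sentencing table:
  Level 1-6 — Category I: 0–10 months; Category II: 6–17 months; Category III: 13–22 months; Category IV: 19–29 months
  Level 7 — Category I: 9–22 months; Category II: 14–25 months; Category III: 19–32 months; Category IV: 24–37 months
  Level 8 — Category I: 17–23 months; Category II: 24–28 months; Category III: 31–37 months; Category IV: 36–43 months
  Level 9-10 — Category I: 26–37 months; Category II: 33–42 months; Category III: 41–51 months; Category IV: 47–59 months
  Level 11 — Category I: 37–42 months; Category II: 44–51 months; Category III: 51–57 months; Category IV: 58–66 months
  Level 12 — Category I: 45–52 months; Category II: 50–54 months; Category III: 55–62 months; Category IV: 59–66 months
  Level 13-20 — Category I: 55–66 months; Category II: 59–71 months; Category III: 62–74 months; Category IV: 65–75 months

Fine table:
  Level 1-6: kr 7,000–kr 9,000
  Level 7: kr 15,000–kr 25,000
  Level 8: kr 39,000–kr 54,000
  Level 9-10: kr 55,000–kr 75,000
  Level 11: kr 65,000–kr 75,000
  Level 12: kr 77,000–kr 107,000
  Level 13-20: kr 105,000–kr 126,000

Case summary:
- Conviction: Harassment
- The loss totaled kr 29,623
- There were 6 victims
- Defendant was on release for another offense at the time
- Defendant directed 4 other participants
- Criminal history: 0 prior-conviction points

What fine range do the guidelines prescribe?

kr 105,000–kr 126,000

Base offense level for harassment: 4.
S1 applies (level before this adjustment is 4 < 8, so +1): 4 + 1 = 5.
S2 does not apply.
S3 applies: 5 + 3 = 8.
S4 applies: 8 + 3 = 11.
S5 does not apply.
S6 does not apply.
S7 applies: 11 + 2 = 13.
S8 does not apply.
Final offense level: 13.
Level 13 falls in the 13-20 band.
Fine table: Level 13-20 → kr 105,000–kr 126,000.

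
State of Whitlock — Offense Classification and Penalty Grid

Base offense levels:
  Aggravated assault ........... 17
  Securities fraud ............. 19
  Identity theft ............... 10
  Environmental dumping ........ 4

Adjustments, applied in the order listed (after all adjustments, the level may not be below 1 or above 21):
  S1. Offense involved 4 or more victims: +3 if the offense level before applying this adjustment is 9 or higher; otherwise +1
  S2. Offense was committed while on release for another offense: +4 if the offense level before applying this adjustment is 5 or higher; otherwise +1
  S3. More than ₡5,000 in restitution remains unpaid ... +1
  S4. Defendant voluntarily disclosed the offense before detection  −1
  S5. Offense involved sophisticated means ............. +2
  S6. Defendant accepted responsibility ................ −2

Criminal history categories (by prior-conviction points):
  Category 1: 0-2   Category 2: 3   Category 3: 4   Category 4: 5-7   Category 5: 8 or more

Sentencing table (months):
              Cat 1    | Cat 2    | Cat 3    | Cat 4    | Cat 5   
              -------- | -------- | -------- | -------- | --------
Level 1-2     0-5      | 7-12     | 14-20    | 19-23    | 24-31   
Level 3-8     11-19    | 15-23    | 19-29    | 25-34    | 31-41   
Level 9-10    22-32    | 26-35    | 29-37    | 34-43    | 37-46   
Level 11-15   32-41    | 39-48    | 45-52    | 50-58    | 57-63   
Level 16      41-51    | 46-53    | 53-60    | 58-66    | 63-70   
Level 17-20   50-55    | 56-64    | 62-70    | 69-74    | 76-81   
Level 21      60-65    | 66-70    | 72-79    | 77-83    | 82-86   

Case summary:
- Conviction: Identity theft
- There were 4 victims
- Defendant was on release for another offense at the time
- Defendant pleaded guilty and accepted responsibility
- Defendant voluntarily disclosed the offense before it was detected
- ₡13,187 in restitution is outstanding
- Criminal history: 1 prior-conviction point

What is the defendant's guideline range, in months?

Base offense level for identity theft: 10.
S1 applies (level before this adjustment is 10 ≥ 9, so +3): 10 + 3 = 13.
S2 applies (level before this adjustment is 13 ≥ 5, so +4): 13 + 4 = 17.
S3 applies: 17 + 1 = 18.
S4 applies: 18 − 1 = 17.
S5 does not apply.
S6 applies: 17 − 2 = 15.
Final offense level: 15.
Criminal history: 1 prior point → Category 1 (0-2).
Level 15 falls in the 11-15 band.
Grid: Level 11-15 × Category 1 = 32-41 months.

32-41 months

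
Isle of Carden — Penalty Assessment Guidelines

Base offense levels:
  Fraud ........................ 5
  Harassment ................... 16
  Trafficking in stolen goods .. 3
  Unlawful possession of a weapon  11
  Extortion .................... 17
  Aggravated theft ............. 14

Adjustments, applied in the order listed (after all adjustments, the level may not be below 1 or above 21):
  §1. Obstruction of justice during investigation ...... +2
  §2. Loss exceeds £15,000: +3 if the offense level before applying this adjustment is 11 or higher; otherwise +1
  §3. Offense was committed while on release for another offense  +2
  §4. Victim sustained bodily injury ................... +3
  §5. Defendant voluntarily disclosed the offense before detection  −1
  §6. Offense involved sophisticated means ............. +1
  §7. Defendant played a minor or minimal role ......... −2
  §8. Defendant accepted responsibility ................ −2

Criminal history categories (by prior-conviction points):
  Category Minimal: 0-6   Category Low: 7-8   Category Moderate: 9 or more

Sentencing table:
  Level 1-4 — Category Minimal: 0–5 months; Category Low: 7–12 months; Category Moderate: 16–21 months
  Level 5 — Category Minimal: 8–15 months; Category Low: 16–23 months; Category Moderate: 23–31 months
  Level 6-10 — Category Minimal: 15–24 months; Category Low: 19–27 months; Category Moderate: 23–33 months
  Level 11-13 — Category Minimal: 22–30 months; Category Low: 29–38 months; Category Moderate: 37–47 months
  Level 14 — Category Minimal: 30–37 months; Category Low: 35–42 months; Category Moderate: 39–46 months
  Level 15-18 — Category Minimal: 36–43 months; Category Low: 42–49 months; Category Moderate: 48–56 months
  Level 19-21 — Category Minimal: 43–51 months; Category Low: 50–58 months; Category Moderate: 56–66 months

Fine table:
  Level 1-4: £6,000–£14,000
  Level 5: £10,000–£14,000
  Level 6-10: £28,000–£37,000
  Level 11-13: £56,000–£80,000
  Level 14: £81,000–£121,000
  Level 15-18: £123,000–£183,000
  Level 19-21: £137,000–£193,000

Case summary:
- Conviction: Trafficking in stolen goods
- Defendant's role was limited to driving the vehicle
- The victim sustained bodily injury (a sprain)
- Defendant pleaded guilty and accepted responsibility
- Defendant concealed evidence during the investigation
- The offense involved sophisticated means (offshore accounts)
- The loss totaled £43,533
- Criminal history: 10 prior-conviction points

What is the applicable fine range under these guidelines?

£28,000–£37,000

Base offense level for trafficking in stolen goods: 3.
§1 applies: 3 + 2 = 5.
§2 applies (level before this adjustment is 5 < 11, so +1): 5 + 1 = 6.
§3 does not apply.
§4 applies: 6 + 3 = 9.
§6 applies: 9 + 1 = 10.
§7 applies: 10 − 2 = 8.
§8 applies: 8 − 2 = 6.
Final offense level: 6.
Level 6 falls in the 6-10 band.
Fine table: Level 6-10 → £28,000–£37,000.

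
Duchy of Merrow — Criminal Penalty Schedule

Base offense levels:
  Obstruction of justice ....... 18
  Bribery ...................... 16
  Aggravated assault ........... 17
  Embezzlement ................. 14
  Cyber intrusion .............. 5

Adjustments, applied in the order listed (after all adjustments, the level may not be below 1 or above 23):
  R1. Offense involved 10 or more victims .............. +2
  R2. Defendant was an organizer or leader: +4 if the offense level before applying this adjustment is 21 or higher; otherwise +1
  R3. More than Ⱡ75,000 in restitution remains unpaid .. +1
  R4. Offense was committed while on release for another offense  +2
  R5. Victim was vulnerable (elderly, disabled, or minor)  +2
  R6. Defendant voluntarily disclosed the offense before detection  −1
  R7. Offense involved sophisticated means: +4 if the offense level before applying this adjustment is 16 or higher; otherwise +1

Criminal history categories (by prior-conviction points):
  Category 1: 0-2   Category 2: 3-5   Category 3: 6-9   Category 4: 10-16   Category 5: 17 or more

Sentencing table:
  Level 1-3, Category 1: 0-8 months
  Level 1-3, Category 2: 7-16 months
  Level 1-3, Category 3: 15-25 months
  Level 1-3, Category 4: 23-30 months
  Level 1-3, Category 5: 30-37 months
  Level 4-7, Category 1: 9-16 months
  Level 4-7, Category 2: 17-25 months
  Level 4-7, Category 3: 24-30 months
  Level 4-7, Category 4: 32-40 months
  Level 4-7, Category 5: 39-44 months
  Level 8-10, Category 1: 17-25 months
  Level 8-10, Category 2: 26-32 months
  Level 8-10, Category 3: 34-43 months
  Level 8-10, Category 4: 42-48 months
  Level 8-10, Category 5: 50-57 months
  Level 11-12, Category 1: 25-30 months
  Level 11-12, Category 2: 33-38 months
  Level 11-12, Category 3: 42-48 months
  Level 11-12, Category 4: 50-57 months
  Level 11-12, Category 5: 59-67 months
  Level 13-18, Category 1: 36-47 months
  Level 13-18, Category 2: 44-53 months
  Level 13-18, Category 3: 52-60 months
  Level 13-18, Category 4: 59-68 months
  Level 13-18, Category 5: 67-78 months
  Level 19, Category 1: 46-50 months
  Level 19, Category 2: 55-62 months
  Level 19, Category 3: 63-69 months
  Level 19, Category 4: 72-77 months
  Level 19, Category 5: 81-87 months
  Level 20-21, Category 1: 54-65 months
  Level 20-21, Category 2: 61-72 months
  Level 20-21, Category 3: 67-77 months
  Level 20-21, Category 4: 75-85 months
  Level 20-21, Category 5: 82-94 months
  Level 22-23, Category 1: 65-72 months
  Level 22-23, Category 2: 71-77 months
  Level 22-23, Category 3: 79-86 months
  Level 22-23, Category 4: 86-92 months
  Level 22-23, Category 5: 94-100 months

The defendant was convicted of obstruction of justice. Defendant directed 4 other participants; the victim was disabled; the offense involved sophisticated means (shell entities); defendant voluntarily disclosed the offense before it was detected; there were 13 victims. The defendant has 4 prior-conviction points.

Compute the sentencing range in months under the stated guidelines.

Base offense level for obstruction of justice: 18.
R1 applies: 18 + 2 = 20.
R2 applies (level before this adjustment is 20 < 21, so +1): 20 + 1 = 21.
R3 does not apply.
R5 applies: 21 + 2 = 23.
R6 applies: 23 − 1 = 22.
R7 applies (level before this adjustment is 22 ≥ 16, so +4): 22 + 4 = 26.
Level 26 exceeds the maximum of 23; capped at 23.
Final offense level: 23.
Criminal history: 4 prior points → Category 2 (3-5).
Level 23 falls in the 22-23 band.
Grid: Level 22-23 × Category 2 = 71-77 months.

71-77 months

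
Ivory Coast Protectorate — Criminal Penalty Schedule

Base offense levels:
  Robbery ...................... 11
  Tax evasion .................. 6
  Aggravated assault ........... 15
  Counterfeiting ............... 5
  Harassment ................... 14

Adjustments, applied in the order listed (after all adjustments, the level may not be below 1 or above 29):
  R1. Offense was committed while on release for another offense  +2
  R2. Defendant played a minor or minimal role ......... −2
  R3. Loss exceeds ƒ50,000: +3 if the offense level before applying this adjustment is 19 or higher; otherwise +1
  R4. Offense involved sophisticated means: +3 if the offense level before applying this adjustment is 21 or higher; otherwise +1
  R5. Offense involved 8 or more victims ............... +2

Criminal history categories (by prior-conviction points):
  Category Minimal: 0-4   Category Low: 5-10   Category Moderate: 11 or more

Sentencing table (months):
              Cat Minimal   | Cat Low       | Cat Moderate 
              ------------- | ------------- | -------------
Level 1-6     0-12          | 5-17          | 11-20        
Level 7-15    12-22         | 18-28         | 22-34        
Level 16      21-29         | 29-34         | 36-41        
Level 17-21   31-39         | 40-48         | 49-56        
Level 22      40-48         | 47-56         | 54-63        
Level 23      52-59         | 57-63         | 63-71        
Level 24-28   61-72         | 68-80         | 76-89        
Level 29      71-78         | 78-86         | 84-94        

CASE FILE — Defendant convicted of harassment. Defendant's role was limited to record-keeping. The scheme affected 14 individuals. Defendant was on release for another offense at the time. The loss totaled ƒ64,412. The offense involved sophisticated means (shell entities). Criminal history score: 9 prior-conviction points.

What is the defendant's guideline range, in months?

40-48 months

Base offense level for harassment: 14.
R1 applies: 14 + 2 = 16.
R2 applies: 16 − 2 = 14.
R3 applies (level before this adjustment is 14 < 19, so +1): 14 + 1 = 15.
R4 applies (level before this adjustment is 15 < 21, so +1): 15 + 1 = 16.
R5 applies: 16 + 2 = 18.
Final offense level: 18.
Criminal history: 9 prior points → Category Low (5-10).
Level 18 falls in the 17-21 band.
Grid: Level 17-21 × Category Low = 40-48 months.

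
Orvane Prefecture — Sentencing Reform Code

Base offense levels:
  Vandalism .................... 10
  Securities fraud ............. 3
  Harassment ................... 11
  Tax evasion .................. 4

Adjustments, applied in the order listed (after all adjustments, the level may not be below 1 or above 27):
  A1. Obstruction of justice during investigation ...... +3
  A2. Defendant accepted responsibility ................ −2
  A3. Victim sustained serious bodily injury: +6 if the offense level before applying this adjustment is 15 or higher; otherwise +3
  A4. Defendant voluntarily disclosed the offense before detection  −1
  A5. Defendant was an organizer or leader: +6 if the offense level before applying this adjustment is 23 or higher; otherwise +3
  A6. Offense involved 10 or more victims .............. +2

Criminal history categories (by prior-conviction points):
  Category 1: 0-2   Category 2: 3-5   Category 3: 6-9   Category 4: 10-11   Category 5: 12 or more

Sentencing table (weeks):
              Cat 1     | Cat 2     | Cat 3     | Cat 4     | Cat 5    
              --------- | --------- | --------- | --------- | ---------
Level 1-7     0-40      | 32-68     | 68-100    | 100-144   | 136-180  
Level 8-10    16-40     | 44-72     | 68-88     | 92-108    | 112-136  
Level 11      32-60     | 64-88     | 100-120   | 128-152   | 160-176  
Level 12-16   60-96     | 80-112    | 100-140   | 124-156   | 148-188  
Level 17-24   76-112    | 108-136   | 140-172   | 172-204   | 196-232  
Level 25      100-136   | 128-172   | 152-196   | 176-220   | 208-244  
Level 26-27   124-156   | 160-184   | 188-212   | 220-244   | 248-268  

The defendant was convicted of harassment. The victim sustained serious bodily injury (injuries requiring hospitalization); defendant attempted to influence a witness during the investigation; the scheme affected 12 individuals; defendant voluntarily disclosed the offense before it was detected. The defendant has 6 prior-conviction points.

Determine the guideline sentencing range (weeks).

Base offense level for harassment: 11.
A1 applies: 11 + 3 = 14.
A3 applies (level before this adjustment is 14 < 15, so +3): 14 + 3 = 17.
A4 applies: 17 − 1 = 16.
A6 applies: 16 + 2 = 18.
Final offense level: 18.
Criminal history: 6 prior points → Category 3 (6-9).
Level 18 falls in the 17-24 band.
Grid: Level 17-24 × Category 3 = 140-172 weeks.

140-172 weeks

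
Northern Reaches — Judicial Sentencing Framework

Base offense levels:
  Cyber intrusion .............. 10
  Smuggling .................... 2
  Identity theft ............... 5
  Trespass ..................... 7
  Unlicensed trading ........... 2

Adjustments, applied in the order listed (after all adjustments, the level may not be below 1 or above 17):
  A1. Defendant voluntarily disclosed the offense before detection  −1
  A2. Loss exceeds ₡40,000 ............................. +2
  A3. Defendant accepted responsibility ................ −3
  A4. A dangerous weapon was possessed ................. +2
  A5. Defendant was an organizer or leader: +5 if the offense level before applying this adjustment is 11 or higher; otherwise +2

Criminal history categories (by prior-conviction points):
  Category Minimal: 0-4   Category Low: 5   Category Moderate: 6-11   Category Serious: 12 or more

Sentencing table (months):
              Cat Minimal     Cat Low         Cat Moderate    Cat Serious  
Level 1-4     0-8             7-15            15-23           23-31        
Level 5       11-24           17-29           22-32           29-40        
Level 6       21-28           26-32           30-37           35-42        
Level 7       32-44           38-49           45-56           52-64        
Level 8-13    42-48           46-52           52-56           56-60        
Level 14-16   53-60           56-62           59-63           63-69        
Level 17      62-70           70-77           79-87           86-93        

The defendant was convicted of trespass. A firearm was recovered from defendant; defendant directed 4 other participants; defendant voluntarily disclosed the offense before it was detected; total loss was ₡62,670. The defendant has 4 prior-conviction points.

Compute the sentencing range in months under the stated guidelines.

42-48 months

Base offense level for trespass: 7.
A1 applies: 7 − 1 = 6.
A2 applies: 6 + 2 = 8.
A3 does not apply.
A4 applies: 8 + 2 = 10.
A5 applies (level before this adjustment is 10 < 11, so +2): 10 + 2 = 12.
Final offense level: 12.
Criminal history: 4 prior points → Category Minimal (0-4).
Level 12 falls in the 8-13 band.
Grid: Level 8-13 × Category Minimal = 42-48 months.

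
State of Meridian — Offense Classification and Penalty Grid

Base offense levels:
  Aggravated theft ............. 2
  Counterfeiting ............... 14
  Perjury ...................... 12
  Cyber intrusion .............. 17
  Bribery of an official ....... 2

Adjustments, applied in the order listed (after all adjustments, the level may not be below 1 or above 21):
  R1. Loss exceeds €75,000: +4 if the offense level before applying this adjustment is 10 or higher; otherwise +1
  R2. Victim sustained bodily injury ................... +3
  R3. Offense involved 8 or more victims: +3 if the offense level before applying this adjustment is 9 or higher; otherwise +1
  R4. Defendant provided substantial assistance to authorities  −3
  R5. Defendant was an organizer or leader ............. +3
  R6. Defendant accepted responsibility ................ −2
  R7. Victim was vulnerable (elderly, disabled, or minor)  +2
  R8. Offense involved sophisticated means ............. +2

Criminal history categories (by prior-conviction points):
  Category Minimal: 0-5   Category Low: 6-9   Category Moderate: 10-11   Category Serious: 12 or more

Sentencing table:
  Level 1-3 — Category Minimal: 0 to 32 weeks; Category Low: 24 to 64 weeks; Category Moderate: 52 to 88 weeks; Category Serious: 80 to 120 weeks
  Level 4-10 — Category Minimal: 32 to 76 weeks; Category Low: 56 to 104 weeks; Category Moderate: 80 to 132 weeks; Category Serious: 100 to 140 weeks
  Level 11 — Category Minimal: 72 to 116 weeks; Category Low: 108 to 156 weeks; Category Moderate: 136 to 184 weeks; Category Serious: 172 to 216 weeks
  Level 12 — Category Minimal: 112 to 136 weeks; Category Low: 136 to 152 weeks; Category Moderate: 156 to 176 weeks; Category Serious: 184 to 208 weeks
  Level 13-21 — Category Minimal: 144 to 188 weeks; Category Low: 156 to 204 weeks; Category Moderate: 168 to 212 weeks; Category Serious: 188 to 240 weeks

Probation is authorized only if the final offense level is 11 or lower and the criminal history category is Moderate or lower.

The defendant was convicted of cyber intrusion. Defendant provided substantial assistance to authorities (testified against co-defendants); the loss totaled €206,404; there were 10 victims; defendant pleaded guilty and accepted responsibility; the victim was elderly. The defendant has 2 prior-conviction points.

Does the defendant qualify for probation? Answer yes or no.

No

Base offense level for cyber intrusion: 17.
R1 applies (level before this adjustment is 17 ≥ 10, so +4): 17 + 4 = 21.
R3 applies (level before this adjustment is 21 ≥ 9, so +3): 21 + 3 = 24.
R4 applies: 24 − 3 = 21.
R5 does not apply.
R6 applies: 21 − 2 = 19.
R7 applies: 19 + 2 = 21.
Final offense level: 21.
Criminal history: 2 prior points → Category Minimal (0-5).
Level 21 falls in the 13-21 band.
Grid: Level 13-21 × Category Minimal = 144-188 weeks.
Probation check: level 21 > 11 and category Minimal ≤ Moderate → not eligible.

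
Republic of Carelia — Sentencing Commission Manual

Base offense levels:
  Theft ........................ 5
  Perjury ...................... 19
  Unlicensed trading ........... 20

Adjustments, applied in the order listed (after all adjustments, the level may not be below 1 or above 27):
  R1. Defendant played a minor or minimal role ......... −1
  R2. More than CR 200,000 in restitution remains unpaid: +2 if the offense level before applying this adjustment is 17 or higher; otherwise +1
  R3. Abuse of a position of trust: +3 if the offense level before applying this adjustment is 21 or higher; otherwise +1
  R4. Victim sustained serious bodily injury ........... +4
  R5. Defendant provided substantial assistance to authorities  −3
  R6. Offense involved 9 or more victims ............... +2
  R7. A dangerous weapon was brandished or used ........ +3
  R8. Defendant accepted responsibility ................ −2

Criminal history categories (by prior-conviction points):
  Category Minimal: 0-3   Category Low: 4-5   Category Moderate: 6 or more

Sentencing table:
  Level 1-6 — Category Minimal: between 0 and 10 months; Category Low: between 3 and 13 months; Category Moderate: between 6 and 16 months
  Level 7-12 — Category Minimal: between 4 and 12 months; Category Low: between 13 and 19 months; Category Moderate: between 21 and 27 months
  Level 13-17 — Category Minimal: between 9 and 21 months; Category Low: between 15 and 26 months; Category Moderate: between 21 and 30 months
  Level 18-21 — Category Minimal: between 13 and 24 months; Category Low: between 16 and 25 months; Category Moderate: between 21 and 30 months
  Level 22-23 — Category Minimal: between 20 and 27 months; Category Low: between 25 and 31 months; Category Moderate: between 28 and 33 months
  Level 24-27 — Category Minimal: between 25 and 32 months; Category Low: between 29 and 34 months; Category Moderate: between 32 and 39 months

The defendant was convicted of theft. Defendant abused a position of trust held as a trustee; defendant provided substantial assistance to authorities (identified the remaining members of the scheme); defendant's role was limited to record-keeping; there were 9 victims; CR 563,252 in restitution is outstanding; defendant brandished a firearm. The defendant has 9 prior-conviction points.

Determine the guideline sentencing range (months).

Base offense level for theft: 5.
R1 applies: 5 − 1 = 4.
R2 applies (level before this adjustment is 4 < 17, so +1): 4 + 1 = 5.
R3 applies (level before this adjustment is 5 < 21, so +1): 5 + 1 = 6.
R5 applies: 6 − 3 = 3.
R6 applies: 3 + 2 = 5.
R7 applies: 5 + 3 = 8.
Final offense level: 8.
Criminal history: 9 prior points → Category Moderate (6+).
Level 8 falls in the 7-12 band.
Grid: Level 7-12 × Category Moderate = 21-27 months.

21-27 months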